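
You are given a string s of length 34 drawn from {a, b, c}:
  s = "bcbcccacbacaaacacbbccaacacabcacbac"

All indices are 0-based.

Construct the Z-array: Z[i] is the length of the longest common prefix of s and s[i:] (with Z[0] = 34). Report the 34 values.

[34, 0, 2, 0, 0, 0, 0, 0, 1, 0, 0, 0, 0, 0, 0, 0, 0, 1, 2, 0, 0, 0, 0, 0, 0, 0, 0, 2, 0, 0, 0, 1, 0, 0]

Z[0]=34
i=1: i≥r, start 0; Z[1]=0
i=2: i≥r, start 0; Z[2]=2 extend→box=[2,4)
i=3: min(r-i=1, Z[1]=0)=0; Z[3]=0
i=4: i≥r, start 0; Z[4]=0
i=5: i≥r, start 0; Z[5]=0
i=6: i≥r, start 0; Z[6]=0
i=7: i≥r, start 0; Z[7]=0
i=8: i≥r, start 0; Z[8]=1 extend→box=[8,9)
i=9: i≥r, start 0; Z[9]=0
i=10: i≥r, start 0; Z[10]=0
i=11: i≥r, start 0; Z[11]=0
i=12: i≥r, start 0; Z[12]=0
i=13: i≥r, start 0; Z[13]=0
i=14: i≥r, start 0; Z[14]=0
i=15: i≥r, start 0; Z[15]=0
i=16: i≥r, start 0; Z[16]=0
i=17: i≥r, start 0; Z[17]=1 extend→box=[17,18)
i=18: i≥r, start 0; Z[18]=2 extend→box=[18,20)
i=19: min(r-i=1, Z[1]=0)=0; Z[19]=0
i=20: i≥r, start 0; Z[20]=0
i=21: i≥r, start 0; Z[21]=0
i=22: i≥r, start 0; Z[22]=0
i=23: i≥r, start 0; Z[23]=0
i=24: i≥r, start 0; Z[24]=0
i=25: i≥r, start 0; Z[25]=0
i=26: i≥r, start 0; Z[26]=0
i=27: i≥r, start 0; Z[27]=2 extend→box=[27,29)
i=28: min(r-i=1, Z[1]=0)=0; Z[28]=0
i=29: i≥r, start 0; Z[29]=0
i=30: i≥r, start 0; Z[30]=0
i=31: i≥r, start 0; Z[31]=1 extend→box=[31,32)
i=32: i≥r, start 0; Z[32]=0
i=33: i≥r, start 0; Z[33]=0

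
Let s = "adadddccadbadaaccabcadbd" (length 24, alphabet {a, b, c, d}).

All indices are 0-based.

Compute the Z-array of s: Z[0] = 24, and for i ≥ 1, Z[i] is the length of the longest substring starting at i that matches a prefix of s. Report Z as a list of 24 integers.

[24, 0, 2, 0, 0, 0, 0, 0, 2, 0, 0, 3, 0, 1, 1, 0, 0, 1, 0, 0, 2, 0, 0, 0]

Z[0]=24
i=1: outside box; Z[1]=0
i=2: outside box; Z[2]=2 extend→box=[2,4)
i=3: min(r-i=1, Z[1]=0)=0; Z[3]=0
i=4: outside box; Z[4]=0
i=5: outside box; Z[5]=0
i=6: outside box; Z[6]=0
i=7: outside box; Z[7]=0
i=8: outside box; Z[8]=2 extend→box=[8,10)
i=9: min(r-i=1, Z[1]=0)=0; Z[9]=0
i=10: outside box; Z[10]=0
i=11: outside box; Z[11]=3 extend→box=[11,14)
i=12: min(r-i=2, Z[1]=0)=0; Z[12]=0
i=13: min(r-i=1, Z[2]=2)=1; Z[13]=1
i=14: outside box; Z[14]=1 extend→box=[14,15)
i=15: outside box; Z[15]=0
i=16: outside box; Z[16]=0
i=17: outside box; Z[17]=1 extend→box=[17,18)
i=18: outside box; Z[18]=0
i=19: outside box; Z[19]=0
i=20: outside box; Z[20]=2 extend→box=[20,22)
i=21: min(r-i=1, Z[1]=0)=0; Z[21]=0
i=22: outside box; Z[22]=0
i=23: outside box; Z[23]=0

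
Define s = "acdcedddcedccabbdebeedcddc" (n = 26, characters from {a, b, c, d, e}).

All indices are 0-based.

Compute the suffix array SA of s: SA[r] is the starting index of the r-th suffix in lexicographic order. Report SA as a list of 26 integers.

[13, 0, 14, 15, 18, 25, 12, 11, 1, 22, 8, 3, 24, 10, 21, 7, 2, 23, 6, 5, 16, 17, 9, 20, 4, 19]

sorted suffixes:
  #0 SA[0]=13  'abbdebeedcddc'
  #1 SA[1]=0  'acdcedddcedccabbdebeedcddc'
  #2 SA[2]=14  'bbdebeedcddc'
  #3 SA[3]=15  'bdebeedcddc'
  #4 SA[4]=18  'beedcddc'
  #5 SA[5]=25  'c'
  #6 SA[6]=12  'cabbdebeedcddc'
  #7 SA[7]=11  'ccabbdebeedcddc'
  #8 SA[8]=1  'cdcedddcedccabbdebeedcddc'
  #9 SA[9]=22  'cddc'
  #10 SA[10]=8  'cedccabbdebeedcddc'
  #11 SA[11]=3  'cedddcedccabbdebeedcddc'
  #12 SA[12]=24  'dc'
  #13 SA[13]=10  'dccabbdebeedcddc'
  #14 SA[14]=21  'dcddc'
  #15 SA[15]=7  'dcedccabbdebeedcddc'
  #16 SA[16]=2  'dcedddcedccabbdebeedcddc'
  #17 SA[17]=23  'ddc'
  #18 SA[18]=6  'ddcedccabbdebeedcddc'
  #19 SA[19]=5  'dddcedccabbdebeedcddc'
  #20 SA[20]=16  'debeedcddc'
  #21 SA[21]=17  'ebeedcddc'
  #22 SA[22]=9  'edccabbdebeedcddc'
  #23 SA[23]=20  'edcddc'
  #24 SA[24]=4  'edddcedccabbdebeedcddc'
  #25 SA[25]=19  'eedcddc'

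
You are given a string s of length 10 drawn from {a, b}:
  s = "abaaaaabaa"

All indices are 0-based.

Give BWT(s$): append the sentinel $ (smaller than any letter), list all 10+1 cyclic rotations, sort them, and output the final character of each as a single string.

aabbaaaa$aa

rank  rotation     last
    0  $abaaaaabaa  a
    1  a$abaaaaaba  a
    2  aa$abaaaaab  b
    3  aaaaabaa$ab  b
    4  aaaabaa$aba  a
    5  aaabaa$abaa  a
    6  aabaa$abaaa  a
    7  abaa$abaaaa  a
    8  abaaaaabaa$  $
    9  baa$abaaaaa  a
   10  baaaaabaa$a  a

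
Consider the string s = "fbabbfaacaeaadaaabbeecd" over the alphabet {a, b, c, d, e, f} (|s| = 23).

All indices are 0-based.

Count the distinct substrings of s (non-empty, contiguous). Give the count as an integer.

rank→(start, suffix):
  0 → (14, 'aaabbeecd')
  1 → (15, 'aabbeecd')
  2 → (6, 'aacaeaadaaabbeecd')
  3 → (11, 'aadaaabbeecd')
  4 → (16, 'abbeecd')
  5 → (2, 'abbfaacaeaadaaabbeecd')
  6 → (7, 'acaeaadaaabbeecd')
  7 → (12, 'adaaabbeecd')
  8 → (9, 'aeaadaaabbeecd')
  9 → (1, 'babbfaacaeaadaaabbeecd')
  10 → (17, 'bbeecd')
  11 → (3, 'bbfaacaeaadaaabbeecd')
  12 → (18, 'beecd')
  13 → (4, 'bfaacaeaadaaabbeecd')
  14 → (8, 'caeaadaaabbeecd')
  15 → (21, 'cd')
  16 → (22, 'd')
  17 → (13, 'daaabbeecd')
  18 → (10, 'eaadaaabbeecd')
  19 → (20, 'ecd')
  20 → (19, 'eecd')
  21 → (5, 'faacaeaadaaabbeecd')
  22 → (0, 'fbabbfaacaeaadaaabbeecd')

SA = [14, 15, 6, 11, 16, 2, 7, 12, 9, 1, 17, 3, 18, 4, 8, 21, 22, 13, 10, 20, 19, 5, 0]
[i] adj suffixes → lcp
  [1] 14/15 → 2 ('aa')
  [2] 15/6 → 2 ('aa')
  [3] 6/11 → 2 ('aa')
  [4] 11/16 → 1 ('a')
  [5] 16/2 → 3 ('abb')
  [6] 2/7 → 1 ('a')
  [7] 7/12 → 1 ('a')
  [8] 12/9 → 1 ('a')
  [9] 9/1 → 0 ('')
  [10] 1/17 → 1 ('b')
  [11] 17/3 → 2 ('bb')
  [12] 3/18 → 1 ('b')
  [13] 18/4 → 1 ('b')
  [14] 4/8 → 0 ('')
  [15] 8/21 → 1 ('c')
  [16] 21/22 → 0 ('')
  [17] 22/13 → 1 ('d')
  [18] 13/10 → 0 ('')
  [19] 10/20 → 1 ('e')
  [20] 20/19 → 1 ('e')
  [21] 19/5 → 0 ('')
  [22] 5/0 → 1 ('f')

n(n+1)/2 = 23·24/2 = 276
Σ LCP = 0 + 2 + 2 + 2 + 1 + 3 + 1 + 1 + 1 + 0 + 1 + 2 + 1 + 1 + 0 + 1 + 0 + 1 + 0 + 1 + 1 + 0 + 1 = 23
distinct = 276 − 23 = 253

253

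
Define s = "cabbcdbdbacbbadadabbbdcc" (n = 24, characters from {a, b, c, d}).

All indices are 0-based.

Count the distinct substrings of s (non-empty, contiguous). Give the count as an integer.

269

sorted suffixes:
  #0 SA[0]=17  'abbbdcc'
  #1 SA[1]=1  'abbcdbdbacbbadadabbbdcc'
  #2 SA[2]=9  'acbbadadabbbdcc'
  #3 SA[3]=15  'adabbbdcc'
  #4 SA[4]=13  'adadabbbdcc'
  #5 SA[5]=8  'bacbbadadabbbdcc'
  #6 SA[6]=12  'badadabbbdcc'
  #7 SA[7]=11  'bbadadabbbdcc'
  #8 SA[8]=18  'bbbdcc'
  #9 SA[9]=2  'bbcdbdbacbbadadabbbdcc'
  #10 SA[10]=19  'bbdcc'
  #11 SA[11]=3  'bcdbdbacbbadadabbbdcc'
  #12 SA[12]=6  'bdbacbbadadabbbdcc'
  #13 SA[13]=20  'bdcc'
  #14 SA[14]=23  'c'
  #15 SA[15]=0  'cabbcdbdbacbbadadabbbdcc'
  #16 SA[16]=10  'cbbadadabbbdcc'
  #17 SA[17]=22  'cc'
  #18 SA[18]=4  'cdbdbacbbadadabbbdcc'
  #19 SA[19]=16  'dabbbdcc'
  #20 SA[20]=14  'dadabbbdcc'
  #21 SA[21]=7  'dbacbbadadabbbdcc'
  #22 SA[22]=5  'dbdbacbbadadabbbdcc'
  #23 SA[23]=21  'dcc'

SA = [17, 1, 9, 15, 13, 8, 12, 11, 18, 2, 19, 3, 6, 20, 23, 0, 10, 22, 4, 16, 14, 7, 5, 21]
[i] adj suffixes → lcp
  [1] 17/1 → 3 ('abb')
  [2] 1/9 → 1 ('a')
  [3] 9/15 → 1 ('a')
  [4] 15/13 → 3 ('ada')
  [5] 13/8 → 0 ('')
  [6] 8/12 → 2 ('ba')
  [7] 12/11 → 1 ('b')
  [8] 11/18 → 2 ('bb')
  [9] 18/2 → 2 ('bb')
  [10] 2/19 → 2 ('bb')
  [11] 19/3 → 1 ('b')
  [12] 3/6 → 1 ('b')
  [13] 6/20 → 2 ('bd')
  [14] 20/23 → 0 ('')
  [15] 23/0 → 1 ('c')
  [16] 0/10 → 1 ('c')
  [17] 10/22 → 1 ('c')
  [18] 22/4 → 1 ('c')
  [19] 4/16 → 0 ('')
  [20] 16/14 → 2 ('da')
  [21] 14/7 → 1 ('d')
  [22] 7/5 → 2 ('db')
  [23] 5/21 → 1 ('d')

n(n+1)/2 = 24·25/2 = 300
Σ LCP = 0 + 3 + 1 + 1 + 3 + 0 + 2 + 1 + 2 + 2 + 2 + 1 + 1 + 2 + 0 + 1 + 1 + 1 + 1 + 0 + 2 + 1 + 2 + 1 = 31
distinct = 300 − 31 = 269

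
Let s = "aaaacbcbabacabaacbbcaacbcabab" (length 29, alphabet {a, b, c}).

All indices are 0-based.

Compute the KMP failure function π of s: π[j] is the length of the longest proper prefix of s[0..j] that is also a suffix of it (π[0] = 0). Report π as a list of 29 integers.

π[0] = 0
j=1 s[j]='a': π[1]=1 (border 'a')
j=2 s[j]='a': π[2]=2 (border 'aa')
j=3 s[j]='a': π[3]=3 (border 'aaa')
j=4 s[j]='c': k: 3→2→1→0; π[4]=0 (border '')
j=5 s[j]='b': π[5]=0 (border '')
j=6 s[j]='c': π[6]=0 (border '')
j=7 s[j]='b': π[7]=0 (border '')
j=8 s[j]='a': π[8]=1 (border 'a')
j=9 s[j]='b': k: 1→0; π[9]=0 (border '')
j=10 s[j]='a': π[10]=1 (border 'a')
j=11 s[j]='c': k: 1→0; π[11]=0 (border '')
j=12 s[j]='a': π[12]=1 (border 'a')
j=13 s[j]='b': k: 1→0; π[13]=0 (border '')
j=14 s[j]='a': π[14]=1 (border 'a')
j=15 s[j]='a': π[15]=2 (border 'aa')
j=16 s[j]='c': k: 2→1→0; π[16]=0 (border '')
j=17 s[j]='b': π[17]=0 (border '')
j=18 s[j]='b': π[18]=0 (border '')
j=19 s[j]='c': π[19]=0 (border '')
j=20 s[j]='a': π[20]=1 (border 'a')
j=21 s[j]='a': π[21]=2 (border 'aa')
j=22 s[j]='c': k: 2→1→0; π[22]=0 (border '')
j=23 s[j]='b': π[23]=0 (border '')
j=24 s[j]='c': π[24]=0 (border '')
j=25 s[j]='a': π[25]=1 (border 'a')
j=26 s[j]='b': k: 1→0; π[26]=0 (border '')
j=27 s[j]='a': π[27]=1 (border 'a')
j=28 s[j]='b': k: 1→0; π[28]=0 (border '')

[0, 1, 2, 3, 0, 0, 0, 0, 1, 0, 1, 0, 1, 0, 1, 2, 0, 0, 0, 0, 1, 2, 0, 0, 0, 1, 0, 1, 0]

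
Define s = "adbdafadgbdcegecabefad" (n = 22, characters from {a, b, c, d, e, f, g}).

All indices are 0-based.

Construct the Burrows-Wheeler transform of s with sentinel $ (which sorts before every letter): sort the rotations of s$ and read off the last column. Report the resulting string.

rank  rotation                 last
    0  $adbdafadgbdcegecabefad  d
    1  abefad$adbdafadgbdcegec  c
    2  ad$adbdafadgbdcegecabef  f
    3  adbdafadgbdcegecabefad$  $
    4  adgbdcegecabefad$adbdaf  f
    5  afadgbdcegecabefad$adbd  d
    6  bdafadgbdcegecabefad$ad  d
    7  bdcegecabefad$adbdafadg  g
    8  befad$adbdafadgbdcegeca  a
    9  cabefad$adbdafadgbdcege  e
   10  cegecabefad$adbdafadgbd  d
   11  d$adbdafadgbdcegecabefa  a
   12  dafadgbdcegecabefad$adb  b
   13  dbdafadgbdcegecabefad$a  a
   14  dcegecabefad$adbdafadgb  b
   15  dgbdcegecabefad$adbdafa  a
   16  ecabefad$adbdafadgbdceg  g
   17  efad$adbdafadgbdcegecab  b
   18  egecabefad$adbdafadgbdc  c
   19  fad$adbdafadgbdcegecabe  e
   20  fadgbdcegecabefad$adbda  a
   21  gbdcegecabefad$adbdafad  d
   22  gecabefad$adbdafadgbdce  e

dcf$fddgaedababagbceade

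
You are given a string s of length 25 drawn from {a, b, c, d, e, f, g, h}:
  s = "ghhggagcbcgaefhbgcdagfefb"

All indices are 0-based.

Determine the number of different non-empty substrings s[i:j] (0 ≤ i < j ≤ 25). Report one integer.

304

rank | idx | suffix
   0 |  11 | aefhbgcdagfefb
   1 |   5 | agcbcgaefhbgcdagfefb
   2 |  19 | agfefb
   3 |  24 | b
   4 |   8 | bcgaefhbgcdagfefb
   5 |  15 | bgcdagfefb
   6 |   7 | cbcgaefhbgcdagfefb
   7 |  17 | cdagfefb
   8 |   9 | cgaefhbgcdagfefb
   9 |  18 | dagfefb
  10 |  22 | efb
  11 |  12 | efhbgcdagfefb
  12 |  23 | fb
  13 |  21 | fefb
  14 |  13 | fhbgcdagfefb
  15 |  10 | gaefhbgcdagfefb
  16 |   4 | gagcbcgaefhbgcdagfefb
  17 |   6 | gcbcgaefhbgcdagfefb
  18 |  16 | gcdagfefb
  19 |  20 | gfefb
  20 |   3 | ggagcbcgaefhbgcdagfefb
  21 |   0 | ghhggagcbcgaefhbgcdagfefb
  22 |  14 | hbgcdagfefb
  23 |   2 | hggagcbcgaefhbgcdagfefb
  24 |   1 | hhggagcbcgaefhbgcdagfefb

SA = [11, 5, 19, 24, 8, 15, 7, 17, 9, 18, 22, 12, 23, 21, 13, 10, 4, 6, 16, 20, 3, 0, 14, 2, 1]
[i] adj suffixes → lcp
  [1] 11/5 → 1 ('a')
  [2] 5/19 → 2 ('ag')
  [3] 19/24 → 0 ('')
  [4] 24/8 → 1 ('b')
  [5] 8/15 → 1 ('b')
  [6] 15/7 → 0 ('')
  [7] 7/17 → 1 ('c')
  [8] 17/9 → 1 ('c')
  [9] 9/18 → 0 ('')
  [10] 18/22 → 0 ('')
  [11] 22/12 → 2 ('ef')
  [12] 12/23 → 0 ('')
  [13] 23/21 → 1 ('f')
  [14] 21/13 → 1 ('f')
  [15] 13/10 → 0 ('')
  [16] 10/4 → 2 ('ga')
  [17] 4/6 → 1 ('g')
  [18] 6/16 → 2 ('gc')
  [19] 16/20 → 1 ('g')
  [20] 20/3 → 1 ('g')
  [21] 3/0 → 1 ('g')
  [22] 0/14 → 0 ('')
  [23] 14/2 → 1 ('h')
  [24] 2/1 → 1 ('h')

n(n+1)/2 = 25·26/2 = 325
Σ LCP = 0 + 1 + 2 + 0 + 1 + 1 + 0 + 1 + 1 + 0 + 0 + 2 + 0 + 1 + 1 + 0 + 2 + 1 + 2 + 1 + 1 + 1 + 0 + 1 + 1 = 21
distinct = 325 − 21 = 304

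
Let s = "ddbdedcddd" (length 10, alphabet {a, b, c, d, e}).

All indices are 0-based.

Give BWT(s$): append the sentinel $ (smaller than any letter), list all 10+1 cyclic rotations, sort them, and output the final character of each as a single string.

ddddded$cbd

rank  rotation     last
    0  $ddbdedcddd  d
    1  bdedcddd$dd  d
    2  cddd$ddbded  d
    3  d$ddbdedcdd  d
    4  dbdedcddd$d  d
    5  dcddd$ddbde  e
    6  dd$ddbdedcd  d
    7  ddbdedcddd$  $
    8  ddd$ddbdedc  c
    9  dedcddd$ddb  b
   10  edcddd$ddbd  d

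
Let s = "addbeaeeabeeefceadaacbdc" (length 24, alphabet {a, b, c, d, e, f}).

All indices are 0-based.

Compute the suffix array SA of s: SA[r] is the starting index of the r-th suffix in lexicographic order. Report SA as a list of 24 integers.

rank | idx | suffix
   0 |  18 | aacbdc
   1 |   8 | abeeefceadaacbdc
   2 |  19 | acbdc
   3 |  16 | adaacbdc
   4 |   0 | addbeaeeabeeefceadaacbdc
   5 |   5 | aeeabeeefceadaacbdc
   6 |  21 | bdc
   7 |   3 | beaeeabeeefceadaacbdc
   8 |   9 | beeefceadaacbdc
   9 |  23 | c
  10 |  20 | cbdc
  11 |  14 | ceadaacbdc
  12 |  17 | daacbdc
  13 |   2 | dbeaeeabeeefceadaacbdc
  14 |  22 | dc
  15 |   1 | ddbeaeeabeeefceadaacbdc
  16 |   7 | eabeeefceadaacbdc
  17 |  15 | eadaacbdc
  18 |   4 | eaeeabeeefceadaacbdc
  19 |   6 | eeabeeefceadaacbdc
  20 |  10 | eeefceadaacbdc
  21 |  11 | eefceadaacbdc
  22 |  12 | efceadaacbdc
  23 |  13 | fceadaacbdc

[18, 8, 19, 16, 0, 5, 21, 3, 9, 23, 20, 14, 17, 2, 22, 1, 7, 15, 4, 6, 10, 11, 12, 13]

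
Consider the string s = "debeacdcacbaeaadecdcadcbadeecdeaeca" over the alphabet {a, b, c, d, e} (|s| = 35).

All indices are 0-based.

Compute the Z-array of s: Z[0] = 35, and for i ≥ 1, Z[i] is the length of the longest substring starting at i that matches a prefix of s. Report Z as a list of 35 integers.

[35, 0, 0, 0, 0, 0, 1, 0, 0, 0, 0, 0, 0, 0, 0, 2, 0, 0, 1, 0, 0, 1, 0, 0, 0, 2, 0, 0, 0, 2, 0, 0, 0, 0, 0]

Z[0]=35
i=1: outside box; Z[1]=0
i=2: outside box; Z[2]=0
i=3: outside box; Z[3]=0
i=4: outside box; Z[4]=0
i=5: outside box; Z[5]=0
i=6: outside box; Z[6]=1 scan→box=[6,7)
i=7: outside box; Z[7]=0
i=8: outside box; Z[8]=0
i=9: outside box; Z[9]=0
i=10: outside box; Z[10]=0
i=11: outside box; Z[11]=0
i=12: outside box; Z[12]=0
i=13: outside box; Z[13]=0
i=14: outside box; Z[14]=0
i=15: outside box; Z[15]=2 scan→box=[15,17)
i=16: min(r-i=1, Z[1]=0)=0; Z[16]=0
i=17: outside box; Z[17]=0
i=18: outside box; Z[18]=1 scan→box=[18,19)
i=19: outside box; Z[19]=0
i=20: outside box; Z[20]=0
i=21: outside box; Z[21]=1 scan→box=[21,22)
i=22: outside box; Z[22]=0
i=23: outside box; Z[23]=0
i=24: outside box; Z[24]=0
i=25: outside box; Z[25]=2 scan→box=[25,27)
i=26: min(r-i=1, Z[1]=0)=0; Z[26]=0
i=27: outside box; Z[27]=0
i=28: outside box; Z[28]=0
i=29: outside box; Z[29]=2 scan→box=[29,31)
i=30: min(r-i=1, Z[1]=0)=0; Z[30]=0
i=31: outside box; Z[31]=0
i=32: outside box; Z[32]=0
i=33: outside box; Z[33]=0
i=34: outside box; Z[34]=0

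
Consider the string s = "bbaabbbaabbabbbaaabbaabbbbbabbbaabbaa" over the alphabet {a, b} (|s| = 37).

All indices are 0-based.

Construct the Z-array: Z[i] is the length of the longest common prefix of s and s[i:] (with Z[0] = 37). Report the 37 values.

Z[0]=37
i=1: i≥r, start 0; Z[1]=1 extend→box=[1,2)
i=2: i≥r, start 0; Z[2]=0
i=3: i≥r, start 0; Z[3]=0
i=4: i≥r, start 0; Z[4]=2 extend→box=[4,6)
i=5: min(r-i=1, Z[1]=1)=1; Z[5]=6 extend→box=[5,11)
i=6: min(r-i=5, Z[1]=1)=1; Z[6]=1
i=7: min(r-i=4, Z[2]=0)=0; Z[7]=0
i=8: min(r-i=3, Z[3]=0)=0; Z[8]=0
i=9: min(r-i=2, Z[4]=2)=2; Z[9]=3 extend→box=[9,12)
i=10: min(r-i=2, Z[1]=1)=1; Z[10]=1
i=11: min(r-i=1, Z[2]=0)=0; Z[11]=0
i=12: i≥r, start 0; Z[12]=2 extend→box=[12,14)
i=13: min(r-i=1, Z[1]=1)=1; Z[13]=4 extend→box=[13,17)
i=14: min(r-i=3, Z[1]=1)=1; Z[14]=1
i=15: min(r-i=2, Z[2]=0)=0; Z[15]=0
i=16: min(r-i=1, Z[3]=0)=0; Z[16]=0
i=17: i≥r, start 0; Z[17]=0
i=18: i≥r, start 0; Z[18]=7 extend→box=[18,25)
i=19: min(r-i=6, Z[1]=1)=1; Z[19]=1
i=20: min(r-i=5, Z[2]=0)=0; Z[20]=0
i=21: min(r-i=4, Z[3]=0)=0; Z[21]=0
i=22: min(r-i=3, Z[4]=2)=2; Z[22]=2
i=23: min(r-i=2, Z[5]=6)=2; Z[23]=2
i=24: min(r-i=1, Z[6]=1)=1; Z[24]=2 extend→box=[24,26)
i=25: min(r-i=1, Z[1]=1)=1; Z[25]=3 extend→box=[25,28)
i=26: min(r-i=2, Z[1]=1)=1; Z[26]=1
i=27: min(r-i=1, Z[2]=0)=0; Z[27]=0
i=28: i≥r, start 0; Z[28]=2 extend→box=[28,30)
i=29: min(r-i=1, Z[1]=1)=1; Z[29]=6 extend→box=[29,35)
i=30: min(r-i=5, Z[1]=1)=1; Z[30]=1
i=31: min(r-i=4, Z[2]=0)=0; Z[31]=0
i=32: min(r-i=3, Z[3]=0)=0; Z[32]=0
i=33: min(r-i=2, Z[4]=2)=2; Z[33]=4 extend→box=[33,37)
i=34: min(r-i=3, Z[1]=1)=1; Z[34]=1
i=35: min(r-i=2, Z[2]=0)=0; Z[35]=0
i=36: min(r-i=1, Z[3]=0)=0; Z[36]=0

[37, 1, 0, 0, 2, 6, 1, 0, 0, 3, 1, 0, 2, 4, 1, 0, 0, 0, 7, 1, 0, 0, 2, 2, 2, 3, 1, 0, 2, 6, 1, 0, 0, 4, 1, 0, 0]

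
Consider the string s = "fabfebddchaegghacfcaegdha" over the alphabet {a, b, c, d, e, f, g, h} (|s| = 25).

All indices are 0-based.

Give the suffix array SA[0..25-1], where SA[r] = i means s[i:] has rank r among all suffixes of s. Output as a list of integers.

[24, 1, 15, 19, 10, 5, 2, 18, 16, 8, 7, 6, 22, 4, 20, 11, 0, 17, 3, 21, 12, 13, 23, 14, 9]

rank | idx | suffix
   0 |  24 | a
   1 |   1 | abfebddchaegghacfcaegdha
   2 |  15 | acfcaegdha
   3 |  19 | aegdha
   4 |  10 | aegghacfcaegdha
   5 |   5 | bddchaegghacfcaegdha
   6 |   2 | bfebddchaegghacfcaegdha
   7 |  18 | caegdha
   8 |  16 | cfcaegdha
   9 |   8 | chaegghacfcaegdha
  10 |   7 | dchaegghacfcaegdha
  11 |   6 | ddchaegghacfcaegdha
  12 |  22 | dha
  13 |   4 | ebddchaegghacfcaegdha
  14 |  20 | egdha
  15 |  11 | egghacfcaegdha
  16 |   0 | fabfebddchaegghacfcaegdha
  17 |  17 | fcaegdha
  18 |   3 | febddchaegghacfcaegdha
  19 |  21 | gdha
  20 |  12 | gghacfcaegdha
  21 |  13 | ghacfcaegdha
  22 |  23 | ha
  23 |  14 | hacfcaegdha
  24 |   9 | haegghacfcaegdha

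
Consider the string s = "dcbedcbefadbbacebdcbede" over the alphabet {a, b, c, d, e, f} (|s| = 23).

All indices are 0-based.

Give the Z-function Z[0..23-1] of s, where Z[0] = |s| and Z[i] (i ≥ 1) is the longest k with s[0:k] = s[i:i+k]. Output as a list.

[23, 0, 0, 0, 4, 0, 0, 0, 0, 0, 1, 0, 0, 0, 0, 0, 0, 5, 0, 0, 0, 1, 0]

Z[0]=23
i=1: fresh scan; Z[1]=0
i=2: fresh scan; Z[2]=0
i=3: fresh scan; Z[3]=0
i=4: fresh scan; Z[4]=4 grow→box=[4,8)
i=5: min(r-i=3, Z[1]=0)=0; Z[5]=0
i=6: min(r-i=2, Z[2]=0)=0; Z[6]=0
i=7: min(r-i=1, Z[3]=0)=0; Z[7]=0
i=8: fresh scan; Z[8]=0
i=9: fresh scan; Z[9]=0
i=10: fresh scan; Z[10]=1 grow→box=[10,11)
i=11: fresh scan; Z[11]=0
i=12: fresh scan; Z[12]=0
i=13: fresh scan; Z[13]=0
i=14: fresh scan; Z[14]=0
i=15: fresh scan; Z[15]=0
i=16: fresh scan; Z[16]=0
i=17: fresh scan; Z[17]=5 grow→box=[17,22)
i=18: min(r-i=4, Z[1]=0)=0; Z[18]=0
i=19: min(r-i=3, Z[2]=0)=0; Z[19]=0
i=20: min(r-i=2, Z[3]=0)=0; Z[20]=0
i=21: min(r-i=1, Z[4]=4)=1; Z[21]=1
i=22: fresh scan; Z[22]=0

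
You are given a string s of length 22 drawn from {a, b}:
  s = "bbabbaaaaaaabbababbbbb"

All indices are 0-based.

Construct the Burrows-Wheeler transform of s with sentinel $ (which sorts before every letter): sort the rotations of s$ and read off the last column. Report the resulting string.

bbaaaaabbabbbbbabaa$bba

rank  rotation                 last
    0  $bbabbaaaaaaabbababbbbb  b
    1  aaaaaaabbababbbbb$bbabb  b
    2  aaaaaabbababbbbb$bbabba  a
    3  aaaaabbababbbbb$bbabbaa  a
    4  aaaabbababbbbb$bbabbaaa  a
    5  aaabbababbbbb$bbabbaaaa  a
    6  aabbababbbbb$bbabbaaaaa  a
    7  ababbbbb$bbabbaaaaaaabb  b
    8  abbaaaaaaabbababbbbb$bb  b
    9  abbababbbbb$bbabbaaaaaa  a
   10  abbbbb$bbabbaaaaaaabbab  b
   11  b$bbabbaaaaaaabbababbbb  b
   12  baaaaaaabbababbbbb$bbab  b
   13  bababbbbb$bbabbaaaaaaab  b
   14  babbaaaaaaabbababbbbb$b  b
   15  babbbbb$bbabbaaaaaaabba  a
   16  bb$bbabbaaaaaaabbababbb  b
   17  bbaaaaaaabbababbbbb$bba  a
   18  bbababbbbb$bbabbaaaaaaa  a
   19  bbabbaaaaaaabbababbbbb$  $
   20  bbb$bbabbaaaaaaabbababb  b
   21  bbbb$bbabbaaaaaaabbabab  b
   22  bbbbb$bbabbaaaaaaabbaba  a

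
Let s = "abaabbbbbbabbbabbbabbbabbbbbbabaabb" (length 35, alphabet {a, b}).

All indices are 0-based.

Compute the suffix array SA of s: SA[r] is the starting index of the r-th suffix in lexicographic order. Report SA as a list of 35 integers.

rank→(start, suffix):
  0 → (31, 'aabb')
  1 → (2, 'aabbbbbbabbbabbbabbbabbbbbbabaabb')
  2 → (29, 'abaabb')
  3 → (0, 'abaabbbbbbabbbabbbabbbabbbbbbabaabb')
  4 → (32, 'abb')
  5 → (10, 'abbbabbbabbbabbbbbbabaabb')
  6 → (14, 'abbbabbbabbbbbbabaabb')
  7 → (18, 'abbbabbbbbbabaabb')
  8 → (22, 'abbbbbbabaabb')
  9 → (3, 'abbbbbbabbbabbbabbbabbbbbbabaabb')
  10 → (34, 'b')
  11 → (30, 'baabb')
  12 → (1, 'baabbbbbbabbbabbbabbbabbbbbbabaabb')
  13 → (28, 'babaabb')
  14 → (9, 'babbbabbbabbbabbbbbbabaabb')
  15 → (13, 'babbbabbbabbbbbbabaabb')
  16 → (17, 'babbbabbbbbbabaabb')
  17 → (21, 'babbbbbbabaabb')
  18 → (33, 'bb')
  19 → (27, 'bbabaabb')
  20 → (8, 'bbabbbabbbabbbabbbbbbabaabb')
  21 → (12, 'bbabbbabbbabbbbbbabaabb')
  22 → (16, 'bbabbbabbbbbbabaabb')
  23 → (20, 'bbabbbbbbabaabb')
  24 → (26, 'bbbabaabb')
  25 → (7, 'bbbabbbabbbabbbabbbbbbabaabb')
  26 → (11, 'bbbabbbabbbabbbbbbabaabb')
  27 → (15, 'bbbabbbabbbbbbabaabb')
  28 → (19, 'bbbabbbbbbabaabb')
  29 → (25, 'bbbbabaabb')
  30 → (6, 'bbbbabbbabbbabbbabbbbbbabaabb')
  31 → (24, 'bbbbbabaabb')
  32 → (5, 'bbbbbabbbabbbabbbabbbbbbabaabb')
  33 → (23, 'bbbbbbabaabb')
  34 → (4, 'bbbbbbabbbabbbabbbabbbbbbabaabb')

[31, 2, 29, 0, 32, 10, 14, 18, 22, 3, 34, 30, 1, 28, 9, 13, 17, 21, 33, 27, 8, 12, 16, 20, 26, 7, 11, 15, 19, 25, 6, 24, 5, 23, 4]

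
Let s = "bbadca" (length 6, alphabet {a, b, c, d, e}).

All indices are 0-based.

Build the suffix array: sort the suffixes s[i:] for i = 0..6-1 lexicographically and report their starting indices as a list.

rank | idx | suffix
   0 |   5 | a
   1 |   2 | adca
   2 |   1 | badca
   3 |   0 | bbadca
   4 |   4 | ca
   5 |   3 | dca

[5, 2, 1, 0, 4, 3]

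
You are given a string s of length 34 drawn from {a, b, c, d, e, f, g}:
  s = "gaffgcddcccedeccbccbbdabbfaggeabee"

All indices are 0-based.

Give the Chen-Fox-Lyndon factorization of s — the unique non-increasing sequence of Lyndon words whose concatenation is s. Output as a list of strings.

emit factor 1: 'g' (i=0, period=1)
emit factor 2: 'affgcddcccedeccbccbbd' (i=1, period=21)
emit factor 3: 'abbfaggeabee' (i=22, period=12)

["g", "affgcddcccedeccbccbbd", "abbfaggeabee"]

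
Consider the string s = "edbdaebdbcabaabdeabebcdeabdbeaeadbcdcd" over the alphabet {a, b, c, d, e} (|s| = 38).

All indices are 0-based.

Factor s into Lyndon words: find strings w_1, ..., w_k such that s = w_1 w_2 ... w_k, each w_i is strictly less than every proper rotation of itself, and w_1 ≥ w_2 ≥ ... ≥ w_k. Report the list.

emit factor 1: 'e' (i=0, period=1)
emit factor 2: 'd' (i=1, period=1)
emit factor 3: 'bd' (i=2, period=2)
emit factor 4: 'aebdbc' (i=4, period=6)
emit factor 5: 'ab' (i=10, period=2)
emit factor 6: 'aabdeabebcdeabdbeaeadbcdcd' (i=12, period=26)

["e", "d", "bd", "aebdbc", "ab", "aabdeabebcdeabdbeaeadbcdcd"]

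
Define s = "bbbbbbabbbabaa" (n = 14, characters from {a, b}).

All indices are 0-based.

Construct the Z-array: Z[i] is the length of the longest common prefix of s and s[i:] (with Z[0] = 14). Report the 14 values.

[14, 5, 4, 3, 2, 1, 0, 3, 2, 1, 0, 1, 0, 0]

Z[0]=14
i=1: fresh scan; Z[1]=5 scan→box=[1,6)
i=2: min(r-i=4, Z[1]=5)=4; Z[2]=4
i=3: min(r-i=3, Z[2]=4)=3; Z[3]=3
i=4: min(r-i=2, Z[3]=3)=2; Z[4]=2
i=5: min(r-i=1, Z[4]=2)=1; Z[5]=1
i=6: fresh scan; Z[6]=0
i=7: fresh scan; Z[7]=3 scan→box=[7,10)
i=8: min(r-i=2, Z[1]=5)=2; Z[8]=2
i=9: min(r-i=1, Z[2]=4)=1; Z[9]=1
i=10: fresh scan; Z[10]=0
i=11: fresh scan; Z[11]=1 scan→box=[11,12)
i=12: fresh scan; Z[12]=0
i=13: fresh scan; Z[13]=0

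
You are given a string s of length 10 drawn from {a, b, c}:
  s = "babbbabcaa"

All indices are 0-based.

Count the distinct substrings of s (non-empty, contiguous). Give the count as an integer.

44

rank | idx | suffix
   0 |   9 | a
   1 |   8 | aa
   2 |   1 | abbbabcaa
   3 |   5 | abcaa
   4 |   0 | babbbabcaa
   5 |   4 | babcaa
   6 |   3 | bbabcaa
   7 |   2 | bbbabcaa
   8 |   6 | bcaa
   9 |   7 | caa

SA = [9, 8, 1, 5, 0, 4, 3, 2, 6, 7]
rank  pair      lcp
   1  s[9:],s[8:]  1  'a'
   2  s[8:],s[1:]  1  'a'
   3  s[1:],s[5:]  2  'ab'
   4  s[5:],s[0:]  0  ''
   5  s[0:],s[4:]  3  'bab'
   6  s[4:],s[3:]  1  'b'
   7  s[3:],s[2:]  2  'bb'
   8  s[2:],s[6:]  1  'b'
   9  s[6:],s[7:]  0  ''

n(n+1)/2 = 10·11/2 = 55
Σ LCP = 0 + 1 + 1 + 2 + 0 + 3 + 1 + 2 + 1 + 0 = 11
distinct = 55 − 11 = 44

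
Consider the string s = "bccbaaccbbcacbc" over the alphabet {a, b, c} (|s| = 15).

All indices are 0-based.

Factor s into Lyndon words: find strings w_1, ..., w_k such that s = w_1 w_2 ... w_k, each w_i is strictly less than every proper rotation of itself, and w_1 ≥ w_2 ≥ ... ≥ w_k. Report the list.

emit factor 1: 'bcc' (i=0, period=3)
emit factor 2: 'b' (i=3, period=1)
emit factor 3: 'aaccbbcacbc' (i=4, period=11)

["bcc", "b", "aaccbbcacbc"]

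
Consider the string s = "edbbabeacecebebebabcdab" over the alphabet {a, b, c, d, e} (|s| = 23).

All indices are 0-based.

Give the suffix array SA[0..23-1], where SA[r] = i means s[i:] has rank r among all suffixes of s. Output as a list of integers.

sorted suffixes:
  #0 SA[0]=21  'ab'
  #1 SA[1]=17  'abcdab'
  #2 SA[2]=4  'abeacecebebebabcdab'
  #3 SA[3]=7  'acecebebebabcdab'
  #4 SA[4]=22  'b'
  #5 SA[5]=16  'babcdab'
  #6 SA[6]=3  'babeacecebebebabcdab'
  #7 SA[7]=2  'bbabeacecebebebabcdab'
  #8 SA[8]=18  'bcdab'
  #9 SA[9]=5  'beacecebebebabcdab'
  #10 SA[10]=14  'bebabcdab'
  #11 SA[11]=12  'bebebabcdab'
  #12 SA[12]=19  'cdab'
  #13 SA[13]=10  'cebebebabcdab'
  #14 SA[14]=8  'cecebebebabcdab'
  #15 SA[15]=20  'dab'
  #16 SA[16]=1  'dbbabeacecebebebabcdab'
  #17 SA[17]=6  'eacecebebebabcdab'
  #18 SA[18]=15  'ebabcdab'
  #19 SA[19]=13  'ebebabcdab'
  #20 SA[20]=11  'ebebebabcdab'
  #21 SA[21]=9  'ecebebebabcdab'
  #22 SA[22]=0  'edbbabeacecebebebabcdab'

[21, 17, 4, 7, 22, 16, 3, 2, 18, 5, 14, 12, 19, 10, 8, 20, 1, 6, 15, 13, 11, 9, 0]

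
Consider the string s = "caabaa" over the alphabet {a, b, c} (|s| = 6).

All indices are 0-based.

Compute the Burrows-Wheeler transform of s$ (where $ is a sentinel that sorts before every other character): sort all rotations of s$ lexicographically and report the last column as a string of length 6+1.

aabcaa$

rank  rotation last
    0  $caabaa  a
    1  a$caaba  a
    2  aa$caab  b
    3  aabaa$c  c
    4  abaa$ca  a
    5  baa$caa  a
    6  caabaa$  $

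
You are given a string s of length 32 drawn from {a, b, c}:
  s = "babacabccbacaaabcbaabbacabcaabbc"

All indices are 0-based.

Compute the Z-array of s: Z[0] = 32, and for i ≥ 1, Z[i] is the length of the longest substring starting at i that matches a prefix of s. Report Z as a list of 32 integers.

Z[0]=32
i=1: fresh scan; Z[1]=0
i=2: fresh scan; Z[2]=2 grow→box=[2,4)
i=3: min(r-i=1, Z[1]=0)=0; Z[3]=0
i=4: fresh scan; Z[4]=0
i=5: fresh scan; Z[5]=0
i=6: fresh scan; Z[6]=1 grow→box=[6,7)
i=7: fresh scan; Z[7]=0
i=8: fresh scan; Z[8]=0
i=9: fresh scan; Z[9]=2 grow→box=[9,11)
i=10: min(r-i=1, Z[1]=0)=0; Z[10]=0
i=11: fresh scan; Z[11]=0
i=12: fresh scan; Z[12]=0
i=13: fresh scan; Z[13]=0
i=14: fresh scan; Z[14]=0
i=15: fresh scan; Z[15]=1 grow→box=[15,16)
i=16: fresh scan; Z[16]=0
i=17: fresh scan; Z[17]=2 grow→box=[17,19)
i=18: min(r-i=1, Z[1]=0)=0; Z[18]=0
i=19: fresh scan; Z[19]=0
i=20: fresh scan; Z[20]=1 grow→box=[20,21)
i=21: fresh scan; Z[21]=2 grow→box=[21,23)
i=22: min(r-i=1, Z[1]=0)=0; Z[22]=0
i=23: fresh scan; Z[23]=0
i=24: fresh scan; Z[24]=0
i=25: fresh scan; Z[25]=1 grow→box=[25,26)
i=26: fresh scan; Z[26]=0
i=27: fresh scan; Z[27]=0
i=28: fresh scan; Z[28]=0
i=29: fresh scan; Z[29]=1 grow→box=[29,30)
i=30: fresh scan; Z[30]=1 grow→box=[30,31)
i=31: fresh scan; Z[31]=0

[32, 0, 2, 0, 0, 0, 1, 0, 0, 2, 0, 0, 0, 0, 0, 1, 0, 2, 0, 0, 1, 2, 0, 0, 0, 1, 0, 0, 0, 1, 1, 0]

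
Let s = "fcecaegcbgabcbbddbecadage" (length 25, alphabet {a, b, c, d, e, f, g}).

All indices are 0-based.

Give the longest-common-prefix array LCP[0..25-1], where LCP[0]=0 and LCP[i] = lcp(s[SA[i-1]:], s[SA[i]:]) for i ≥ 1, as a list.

[0, 1, 1, 1, 0, 1, 1, 1, 1, 0, 2, 1, 2, 1, 0, 1, 1, 0, 1, 3, 1, 0, 0, 1, 1]

rank→(start, suffix):
  0 → (10, 'abcbbddbecadage')
  1 → (20, 'adage')
  2 → (4, 'aegcbgabcbbddbecadage')
  3 → (22, 'age')
  4 → (13, 'bbddbecadage')
  5 → (11, 'bcbbddbecadage')
  6 → (14, 'bddbecadage')
  7 → (17, 'becadage')
  8 → (8, 'bgabcbbddbecadage')
  9 → (19, 'cadage')
  10 → (3, 'caegcbgabcbbddbecadage')
  11 → (12, 'cbbddbecadage')
  12 → (7, 'cbgabcbbddbecadage')
  13 → (1, 'cecaegcbgabcbbddbecadage')
  14 → (21, 'dage')
  15 → (16, 'dbecadage')
  16 → (15, 'ddbecadage')
  17 → (24, 'e')
  18 → (18, 'ecadage')
  19 → (2, 'ecaegcbgabcbbddbecadage')
  20 → (5, 'egcbgabcbbddbecadage')
  21 → (0, 'fcecaegcbgabcbbddbecadage')
  22 → (9, 'gabcbbddbecadage')
  23 → (6, 'gcbgabcbbddbecadage')
  24 → (23, 'ge')

SA = [10, 20, 4, 22, 13, 11, 14, 17, 8, 19, 3, 12, 7, 1, 21, 16, 15, 24, 18, 2, 5, 0, 9, 6, 23]
[i] adj suffixes → lcp
  [1] 10/20 → 1 ('a')
  [2] 20/4 → 1 ('a')
  [3] 4/22 → 1 ('a')
  [4] 22/13 → 0 ('')
  [5] 13/11 → 1 ('b')
  [6] 11/14 → 1 ('b')
  [7] 14/17 → 1 ('b')
  [8] 17/8 → 1 ('b')
  [9] 8/19 → 0 ('')
  [10] 19/3 → 2 ('ca')
  [11] 3/12 → 1 ('c')
  [12] 12/7 → 2 ('cb')
  [13] 7/1 → 1 ('c')
  [14] 1/21 → 0 ('')
  [15] 21/16 → 1 ('d')
  [16] 16/15 → 1 ('d')
  [17] 15/24 → 0 ('')
  [18] 24/18 → 1 ('e')
  [19] 18/2 → 3 ('eca')
  [20] 2/5 → 1 ('e')
  [21] 5/0 → 0 ('')
  [22] 0/9 → 0 ('')
  [23] 9/6 → 1 ('g')
  [24] 6/23 → 1 ('g')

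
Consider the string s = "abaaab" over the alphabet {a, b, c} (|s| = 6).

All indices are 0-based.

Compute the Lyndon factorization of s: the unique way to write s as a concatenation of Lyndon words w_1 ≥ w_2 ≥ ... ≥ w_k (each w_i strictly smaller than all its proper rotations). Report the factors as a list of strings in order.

["ab", "aaab"]

emit factor 1: 'ab' (i=0, period=2)
emit factor 2: 'aaab' (i=2, period=4)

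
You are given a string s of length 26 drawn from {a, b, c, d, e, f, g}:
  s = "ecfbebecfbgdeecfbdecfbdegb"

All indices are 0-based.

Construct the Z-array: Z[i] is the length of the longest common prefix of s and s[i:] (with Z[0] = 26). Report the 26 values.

[26, 0, 0, 0, 1, 0, 4, 0, 0, 0, 0, 0, 1, 4, 0, 0, 0, 0, 4, 0, 0, 0, 0, 1, 0, 0]

Z[0]=26
i=1: fresh scan; Z[1]=0
i=2: fresh scan; Z[2]=0
i=3: fresh scan; Z[3]=0
i=4: fresh scan; Z[4]=1 extend→box=[4,5)
i=5: fresh scan; Z[5]=0
i=6: fresh scan; Z[6]=4 extend→box=[6,10)
i=7: min(r-i=3, Z[1]=0)=0; Z[7]=0
i=8: min(r-i=2, Z[2]=0)=0; Z[8]=0
i=9: min(r-i=1, Z[3]=0)=0; Z[9]=0
i=10: fresh scan; Z[10]=0
i=11: fresh scan; Z[11]=0
i=12: fresh scan; Z[12]=1 extend→box=[12,13)
i=13: fresh scan; Z[13]=4 extend→box=[13,17)
i=14: min(r-i=3, Z[1]=0)=0; Z[14]=0
i=15: min(r-i=2, Z[2]=0)=0; Z[15]=0
i=16: min(r-i=1, Z[3]=0)=0; Z[16]=0
i=17: fresh scan; Z[17]=0
i=18: fresh scan; Z[18]=4 extend→box=[18,22)
i=19: min(r-i=3, Z[1]=0)=0; Z[19]=0
i=20: min(r-i=2, Z[2]=0)=0; Z[20]=0
i=21: min(r-i=1, Z[3]=0)=0; Z[21]=0
i=22: fresh scan; Z[22]=0
i=23: fresh scan; Z[23]=1 extend→box=[23,24)
i=24: fresh scan; Z[24]=0
i=25: fresh scan; Z[25]=0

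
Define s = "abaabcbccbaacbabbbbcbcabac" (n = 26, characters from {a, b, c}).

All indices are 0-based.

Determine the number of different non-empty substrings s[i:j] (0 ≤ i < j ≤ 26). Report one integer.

305

rank | idx | suffix
   0 |   2 | aabcbccbaacbabbbbcbcabac
   1 |  10 | aacbabbbbcbcabac
   2 |   0 | abaabcbccbaacbabbbbcbcabac
   3 |  22 | abac
   4 |  14 | abbbbcbcabac
   5 |   3 | abcbccbaacbabbbbcbcabac
   6 |  24 | ac
   7 |  11 | acbabbbbcbcabac
   8 |   1 | baabcbccbaacbabbbbcbcabac
   9 |   9 | baacbabbbbcbcabac
  10 |  13 | babbbbcbcabac
  11 |  23 | bac
  12 |  15 | bbbbcbcabac
  13 |  16 | bbbcbcabac
  14 |  17 | bbcbcabac
  15 |  20 | bcabac
  16 |  18 | bcbcabac
  17 |   4 | bcbccbaacbabbbbcbcabac
  18 |   6 | bccbaacbabbbbcbcabac
  19 |  25 | c
  20 |  21 | cabac
  21 |   8 | cbaacbabbbbcbcabac
  22 |  12 | cbabbbbcbcabac
  23 |  19 | cbcabac
  24 |   5 | cbccbaacbabbbbcbcabac
  25 |   7 | ccbaacbabbbbcbcabac

SA = [2, 10, 0, 22, 14, 3, 24, 11, 1, 9, 13, 23, 15, 16, 17, 20, 18, 4, 6, 25, 21, 8, 12, 19, 5, 7]
[i] adj suffixes → lcp
  [1] 2/10 → 2 ('aa')
  [2] 10/0 → 1 ('a')
  [3] 0/22 → 3 ('aba')
  [4] 22/14 → 2 ('ab')
  [5] 14/3 → 2 ('ab')
  [6] 3/24 → 1 ('a')
  [7] 24/11 → 2 ('ac')
  [8] 11/1 → 0 ('')
  [9] 1/9 → 3 ('baa')
  [10] 9/13 → 2 ('ba')
  [11] 13/23 → 2 ('ba')
  [12] 23/15 → 1 ('b')
  [13] 15/16 → 3 ('bbb')
  [14] 16/17 → 2 ('bb')
  [15] 17/20 → 1 ('b')
  [16] 20/18 → 2 ('bc')
  [17] 18/4 → 4 ('bcbc')
  [18] 4/6 → 2 ('bc')
  [19] 6/25 → 0 ('')
  [20] 25/21 → 1 ('c')
  [21] 21/8 → 1 ('c')
  [22] 8/12 → 3 ('cba')
  [23] 12/19 → 2 ('cb')
  [24] 19/5 → 3 ('cbc')
  [25] 5/7 → 1 ('c')

n(n+1)/2 = 26·27/2 = 351
Σ LCP = 0 + 2 + 1 + 3 + 2 + 2 + 1 + 2 + 0 + 3 + 2 + 2 + 1 + 3 + 2 + 1 + 2 + 4 + 2 + 0 + 1 + 1 + 3 + 2 + 3 + 1 = 46
distinct = 351 − 46 = 305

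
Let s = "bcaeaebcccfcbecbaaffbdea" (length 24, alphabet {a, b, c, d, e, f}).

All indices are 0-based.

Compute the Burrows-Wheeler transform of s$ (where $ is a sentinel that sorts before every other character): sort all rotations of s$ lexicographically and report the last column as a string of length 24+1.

rank  rotation                   last
    0  $bcaeaebcccfcbecbaaffbdea  a
    1  a$bcaeaebcccfcbecbaaffbde  e
    2  aaffbdea$bcaeaebcccfcbecb  b
    3  aeaebcccfcbecbaaffbdea$bc  c
    4  aebcccfcbecbaaffbdea$bcae  e
    5  affbdea$bcaeaebcccfcbecba  a
    6  baaffbdea$bcaeaebcccfcbec  c
    7  bcaeaebcccfcbecbaaffbdea$  $
    8  bcccfcbecbaaffbdea$bcaeae  e
    9  bdea$bcaeaebcccfcbecbaaff  f
   10  becbaaffbdea$bcaeaebcccfc  c
   11  caeaebcccfcbecbaaffbdea$b  b
   12  cbaaffbdea$bcaeaebcccfcbe  e
   13  cbecbaaffbdea$bcaeaebcccf  f
   14  cccfcbecbaaffbdea$bcaeaeb  b
   15  ccfcbecbaaffbdea$bcaeaebc  c
   16  cfcbecbaaffbdea$bcaeaebcc  c
   17  dea$bcaeaebcccfcbecbaaffb  b
   18  ea$bcaeaebcccfcbecbaaffbd  d
   19  eaebcccfcbecbaaffbdea$bca  a
   20  ebcccfcbecbaaffbdea$bcaea  a
   21  ecbaaffbdea$bcaeaebcccfcb  b
   22  fbdea$bcaeaebcccfcbecbaaf  f
   23  fcbecbaaffbdea$bcaeaebccc  c
   24  ffbdea$bcaeaebcccfcbecbaa  a

aebceac$efcbefbccbdaabfca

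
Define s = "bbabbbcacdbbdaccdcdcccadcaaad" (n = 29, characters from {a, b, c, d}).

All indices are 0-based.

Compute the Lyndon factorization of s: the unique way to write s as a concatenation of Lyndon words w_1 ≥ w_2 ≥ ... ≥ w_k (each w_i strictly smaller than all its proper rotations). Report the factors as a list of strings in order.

emit factor 1: 'b' (i=0, period=1)
emit factor 2: 'b' (i=1, period=1)
emit factor 3: 'abbbcacdbbdaccdcdcccadc' (i=2, period=23)
emit factor 4: 'aaad' (i=25, period=4)

["b", "b", "abbbcacdbbdaccdcdcccadc", "aaad"]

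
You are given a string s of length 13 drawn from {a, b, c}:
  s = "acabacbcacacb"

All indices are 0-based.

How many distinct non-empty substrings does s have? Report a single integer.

rank | idx | suffix
   0 |   2 | abacbcacacb
   1 |   0 | acabacbcacacb
   2 |   8 | acacb
   3 |  10 | acb
   4 |   4 | acbcacacb
   5 |  12 | b
   6 |   3 | bacbcacacb
   7 |   6 | bcacacb
   8 |   1 | cabacbcacacb
   9 |   7 | cacacb
  10 |   9 | cacb
  11 |  11 | cb
  12 |   5 | cbcacacb

SA = [2, 0, 8, 10, 4, 12, 3, 6, 1, 7, 9, 11, 5]
rank  pair      lcp
   1  s[2:],s[0:]  1  'a'
   2  s[0:],s[8:]  3  'aca'
   3  s[8:],s[10:]  2  'ac'
   4  s[10:],s[4:]  3  'acb'
   5  s[4:],s[12:]  0  ''
   6  s[12:],s[3:]  1  'b'
   7  s[3:],s[6:]  1  'b'
   8  s[6:],s[1:]  0  ''
   9  s[1:],s[7:]  2  'ca'
  10  s[7:],s[9:]  3  'cac'
  11  s[9:],s[11:]  1  'c'
  12  s[11:],s[5:]  2  'cb'

n(n+1)/2 = 13·14/2 = 91
Σ LCP = 0 + 1 + 3 + 2 + 3 + 0 + 1 + 1 + 0 + 2 + 3 + 1 + 2 = 19
distinct = 91 − 19 = 72

72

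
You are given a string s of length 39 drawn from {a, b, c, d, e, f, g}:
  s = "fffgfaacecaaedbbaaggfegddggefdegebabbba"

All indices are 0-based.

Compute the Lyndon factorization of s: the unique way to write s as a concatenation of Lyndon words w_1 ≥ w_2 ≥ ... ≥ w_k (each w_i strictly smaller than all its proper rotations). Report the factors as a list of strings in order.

emit factor 1: 'fffg' (i=0, period=4)
emit factor 2: 'f' (i=4, period=1)
emit factor 3: 'aacecaaedbbaaggfegddggefdegebabbb' (i=5, period=33)
emit factor 4: 'a' (i=38, period=1)

["fffg", "f", "aacecaaedbbaaggfegddggefdegebabbb", "a"]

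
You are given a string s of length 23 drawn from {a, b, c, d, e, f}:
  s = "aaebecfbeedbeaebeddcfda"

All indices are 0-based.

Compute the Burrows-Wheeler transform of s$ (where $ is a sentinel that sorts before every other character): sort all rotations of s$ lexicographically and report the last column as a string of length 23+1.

ad$aedeefedfedebaabebbcc

rank  rotation                  last
    0  $aaebecfbeedbeaebeddcfda  a
    1  a$aaebecfbeedbeaebeddcfd  d
    2  aaebecfbeedbeaebeddcfda$  $
    3  aebecfbeedbeaebeddcfda$a  a
    4  aebeddcfda$aaebecfbeedbe  e
    5  beaebeddcfda$aaebecfbeed  d
    6  becfbeedbeaebeddcfda$aae  e
    7  beddcfda$aaebecfbeedbeae  e
    8  beedbeaebeddcfda$aaebecf  f
    9  cfbeedbeaebeddcfda$aaebe  e
   10  cfda$aaebecfbeedbeaebedd  d
   11  da$aaebecfbeedbeaebeddcf  f
   12  dbeaebeddcfda$aaebecfbee  e
   13  dcfda$aaebecfbeedbeaebed  d
   14  ddcfda$aaebecfbeedbeaebe  e
   15  eaebeddcfda$aaebecfbeedb  b
   16  ebecfbeedbeaebeddcfda$aa  a
   17  ebeddcfda$aaebecfbeedbea  a
   18  ecfbeedbeaebeddcfda$aaeb  b
   19  edbeaebeddcfda$aaebecfbe  e
   20  eddcfda$aaebecfbeedbeaeb  b
   21  eedbeaebeddcfda$aaebecfb  b
   22  fbeedbeaebeddcfda$aaebec  c
   23  fda$aaebecfbeedbeaebeddc  c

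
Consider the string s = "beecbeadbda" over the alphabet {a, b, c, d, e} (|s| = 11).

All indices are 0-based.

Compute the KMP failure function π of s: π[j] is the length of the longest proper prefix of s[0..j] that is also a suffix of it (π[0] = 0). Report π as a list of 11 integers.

[0, 0, 0, 0, 1, 2, 0, 0, 1, 0, 0]

π[0] = 0
j=1 s[j]='e': π[1]=0 (border '')
j=2 s[j]='e': π[2]=0 (border '')
j=3 s[j]='c': π[3]=0 (border '')
j=4 s[j]='b': π[4]=1 (border 'b')
j=5 s[j]='e': π[5]=2 (border 'be')
j=6 s[j]='a': k: 2→0; π[6]=0 (border '')
j=7 s[j]='d': π[7]=0 (border '')
j=8 s[j]='b': π[8]=1 (border 'b')
j=9 s[j]='d': k: 1→0; π[9]=0 (border '')
j=10 s[j]='a': π[10]=0 (border '')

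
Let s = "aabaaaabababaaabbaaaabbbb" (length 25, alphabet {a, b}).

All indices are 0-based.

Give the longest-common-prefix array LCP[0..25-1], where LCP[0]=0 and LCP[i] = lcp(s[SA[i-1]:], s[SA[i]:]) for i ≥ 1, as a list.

sorted suffixes:
  #0 SA[0]=3  'aaaabababaaabbaaaabbbb'
  #1 SA[1]=17  'aaaabbbb'
  #2 SA[2]=4  'aaabababaaabbaaaabbbb'
  #3 SA[3]=12  'aaabbaaaabbbb'
  #4 SA[4]=18  'aaabbbb'
  #5 SA[5]=0  'aabaaaabababaaabbaaaabbbb'
  #6 SA[6]=5  'aabababaaabbaaaabbbb'
  #7 SA[7]=13  'aabbaaaabbbb'
  #8 SA[8]=19  'aabbbb'
  #9 SA[9]=1  'abaaaabababaaabbaaaabbbb'
  #10 SA[10]=10  'abaaabbaaaabbbb'
  #11 SA[11]=8  'ababaaabbaaaabbbb'
  #12 SA[12]=6  'abababaaabbaaaabbbb'
  #13 SA[13]=14  'abbaaaabbbb'
  #14 SA[14]=20  'abbbb'
  #15 SA[15]=24  'b'
  #16 SA[16]=2  'baaaabababaaabbaaaabbbb'
  #17 SA[17]=16  'baaaabbbb'
  #18 SA[18]=11  'baaabbaaaabbbb'
  #19 SA[19]=9  'babaaabbaaaabbbb'
  #20 SA[20]=7  'bababaaabbaaaabbbb'
  #21 SA[21]=23  'bb'
  #22 SA[22]=15  'bbaaaabbbb'
  #23 SA[23]=22  'bbb'
  #24 SA[24]=21  'bbbb'

SA = [3, 17, 4, 12, 18, 0, 5, 13, 19, 1, 10, 8, 6, 14, 20, 24, 2, 16, 11, 9, 7, 23, 15, 22, 21]
i: (SA[i-1],SA[i]) lcp shared
  1: (3,17) 5 'aaaab'
  2: (17,4) 3 'aaa'
  3: (4,12) 4 'aaab'
  4: (12,18) 5 'aaabb'
  5: (18,0) 2 'aa'
  6: (0,5) 4 'aaba'
  7: (5,13) 3 'aab'
  8: (13,19) 4 'aabb'
  9: (19,1) 1 'a'
  10: (1,10) 5 'abaaa'
  11: (10,8) 3 'aba'
  12: (8,6) 5 'ababa'
  13: (6,14) 2 'ab'
  14: (14,20) 3 'abb'
  15: (20,24) 0 ''
  16: (24,2) 1 'b'
  17: (2,16) 6 'baaaab'
  18: (16,11) 4 'baaa'
  19: (11,9) 2 'ba'
  20: (9,7) 4 'baba'
  21: (7,23) 1 'b'
  22: (23,15) 2 'bb'
  23: (15,22) 2 'bb'
  24: (22,21) 3 'bbb'

[0, 5, 3, 4, 5, 2, 4, 3, 4, 1, 5, 3, 5, 2, 3, 0, 1, 6, 4, 2, 4, 1, 2, 2, 3]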